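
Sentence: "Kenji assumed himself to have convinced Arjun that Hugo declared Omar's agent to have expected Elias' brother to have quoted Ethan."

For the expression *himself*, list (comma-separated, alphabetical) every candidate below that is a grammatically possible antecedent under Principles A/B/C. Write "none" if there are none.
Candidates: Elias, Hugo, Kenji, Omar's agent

*himself* is a reflexive; Principle A requires it to be bound within its binding domain — the matrix clause.
— Elias: possessor inside the subject DP of the clause headed by 'quoted'; does not c-command the reflexive — cannot bind it (Principle A).
— Hugo: subject of the clause headed by 'declared'; does not c-command the reflexive — cannot bind it (Principle A).
— Kenji: subject of the matrix clause; c-commands the reflexive within its binding domain — allowed (Principle A).
— Omar's agent: subject of the clause headed by 'expected'; does not c-command the reflexive — cannot bind it (Principle A).

Kenji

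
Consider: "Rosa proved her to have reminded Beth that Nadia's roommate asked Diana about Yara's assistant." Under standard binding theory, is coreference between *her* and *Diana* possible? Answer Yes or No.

*Diana* is an R-expression; Principle C requires it to be free (not bound by any c-commanding expression).
— her: subject of the clause headed by 'reminded'; the pronoun c-commands the R-expression — coreference blocked (Principle C).

No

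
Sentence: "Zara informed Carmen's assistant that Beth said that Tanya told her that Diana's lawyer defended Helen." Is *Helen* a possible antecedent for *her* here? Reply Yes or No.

*her* is a pronoun; Principle B requires it to be free in its binding domain — the clause headed by 'told'.
— Helen: object of the clause headed by 'defended'; is c-commanded by the pronoun; coreference would bind this R-expression — blocked (Principle C).

No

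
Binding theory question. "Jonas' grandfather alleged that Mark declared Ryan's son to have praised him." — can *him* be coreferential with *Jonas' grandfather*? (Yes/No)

*him* is a pronoun; Principle B requires it to be free in its binding domain — the clause headed by 'praised'.
— Jonas' grandfather: subject of the matrix clause; c-commands the pronoun but lies outside its binding domain — allowed.

Yes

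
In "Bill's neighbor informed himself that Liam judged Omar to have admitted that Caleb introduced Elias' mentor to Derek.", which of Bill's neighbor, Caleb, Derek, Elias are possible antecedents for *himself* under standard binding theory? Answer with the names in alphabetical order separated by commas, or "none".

*himself* is a reflexive; Principle A requires it to be bound within its binding domain — the matrix clause.
— Bill's neighbor: subject of the matrix clause; c-commands the reflexive within its binding domain — allowed (Principle A).
— Caleb: subject of the clause headed by 'introduced'; does not c-command the reflexive — cannot bind it (Principle A).
— Derek: second object of the clause headed by 'introduced'; does not c-command the reflexive — cannot bind it (Principle A).
— Elias: possessor inside the object DP of the clause headed by 'introduced'; does not c-command the reflexive — cannot bind it (Principle A).

Bill's neighbor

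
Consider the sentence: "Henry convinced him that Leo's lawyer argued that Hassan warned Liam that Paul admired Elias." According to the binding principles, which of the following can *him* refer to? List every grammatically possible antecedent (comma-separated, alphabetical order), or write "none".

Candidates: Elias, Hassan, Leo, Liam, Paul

*him* is a pronoun; Principle B requires it to be free in its binding domain — the matrix clause.
— Elias: object of the clause headed by 'admired'; is c-commanded by the pronoun; coreference would bind this R-expression — blocked (Principle C).
— Hassan: subject of the clause headed by 'warned'; is c-commanded by the pronoun; coreference would bind this R-expression — blocked (Principle C).
— Leo: possessor inside the subject DP of the clause headed by 'argued'; is c-commanded by the pronoun; coreference would bind this R-expression — blocked (Principle C).
— Liam: object of the clause headed by 'warned'; is c-commanded by the pronoun; coreference would bind this R-expression — blocked (Principle C).
— Paul: subject of the clause headed by 'admired'; is c-commanded by the pronoun; coreference would bind this R-expression — blocked (Principle C).

none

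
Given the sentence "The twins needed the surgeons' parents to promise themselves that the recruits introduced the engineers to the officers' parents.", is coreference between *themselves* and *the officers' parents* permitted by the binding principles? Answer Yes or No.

*themselves* is a reflexive; Principle A requires it to be bound within its binding domain — the clause headed by 'promise'.
— the officers' parents: second object of the clause headed by 'introduced'; does not c-command the reflexive — cannot bind it (Principle A).

No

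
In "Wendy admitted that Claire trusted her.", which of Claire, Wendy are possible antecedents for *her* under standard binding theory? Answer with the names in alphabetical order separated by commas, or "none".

*her* is a pronoun; Principle B requires it to be free in its binding domain — the clause headed by 'trusted'.
— Claire: subject of the clause headed by 'trusted'; c-commands the pronoun within its binding domain — blocked (Principle B).
— Wendy: subject of the matrix clause; c-commands the pronoun but lies outside its binding domain — allowed.

Wendy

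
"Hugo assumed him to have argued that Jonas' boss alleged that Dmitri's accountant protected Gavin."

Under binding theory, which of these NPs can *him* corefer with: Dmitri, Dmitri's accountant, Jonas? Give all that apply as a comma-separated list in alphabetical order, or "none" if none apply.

*him* is a pronoun; Principle B requires it to be free in its binding domain — the matrix clause.
— Dmitri: possessor inside the subject DP of the clause headed by 'protected'; is c-commanded by the pronoun; coreference would bind this R-expression — blocked (Principle C).
— Dmitri's accountant: subject of the clause headed by 'protected'; is c-commanded by the pronoun; coreference would bind this R-expression — blocked (Principle C).
— Jonas: possessor inside the subject DP of the clause headed by 'alleged'; is c-commanded by the pronoun; coreference would bind this R-expression — blocked (Principle C).

none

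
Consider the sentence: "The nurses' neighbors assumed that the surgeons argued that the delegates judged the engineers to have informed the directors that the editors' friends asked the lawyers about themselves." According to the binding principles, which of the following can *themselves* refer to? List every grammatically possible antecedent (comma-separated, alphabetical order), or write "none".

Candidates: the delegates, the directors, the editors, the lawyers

*themselves* is a reflexive; Principle A requires it to be bound within its binding domain — the clause headed by 'asked'.
— the delegates: subject of the clause headed by 'judged'; c-commands the reflexive but lies outside its binding domain — cannot bind it (Principle A).
— the directors: object of the clause headed by 'informed'; c-commands the reflexive but lies outside its binding domain — cannot bind it (Principle A).
— the editors: possessor inside the subject DP of the clause headed by 'asked'; does not c-command the reflexive — cannot bind it (Principle A).
— the lawyers: object of the clause headed by 'asked'; c-commands the reflexive within its binding domain — allowed (Principle A).

the lawyers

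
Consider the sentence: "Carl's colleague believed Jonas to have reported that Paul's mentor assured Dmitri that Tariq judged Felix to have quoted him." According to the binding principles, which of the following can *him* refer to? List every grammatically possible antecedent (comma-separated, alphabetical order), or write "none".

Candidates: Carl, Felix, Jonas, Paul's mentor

Carl, Jonas, Paul's mentor

*him* is a pronoun; Principle B requires it to be free in its binding domain — the clause headed by 'quoted'.
— Carl: possessor inside the subject DP of the matrix clause; does not c-command the pronoun — Principle B does not apply; allowed.
— Felix: subject of the clause headed by 'quoted'; c-commands the pronoun within its binding domain — blocked (Principle B).
— Jonas: subject of the clause headed by 'reported'; c-commands the pronoun but lies outside its binding domain — allowed.
— Paul's mentor: subject of the clause headed by 'assured'; c-commands the pronoun but lies outside its binding domain — allowed.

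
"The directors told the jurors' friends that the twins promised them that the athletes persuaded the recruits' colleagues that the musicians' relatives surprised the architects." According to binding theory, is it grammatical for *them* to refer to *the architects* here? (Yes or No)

No

*the architects* is an R-expression; Principle C requires it to be free (not bound by any c-commanding expression).
— them: object of the clause headed by 'promised'; the pronoun c-commands the R-expression — coreference blocked (Principle C).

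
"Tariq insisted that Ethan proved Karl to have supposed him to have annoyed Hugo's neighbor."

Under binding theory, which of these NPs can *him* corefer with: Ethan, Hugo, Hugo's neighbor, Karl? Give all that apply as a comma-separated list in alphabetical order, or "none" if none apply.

*him* is a pronoun; Principle B requires it to be free in its binding domain — the clause headed by 'supposed'.
— Ethan: subject of the clause headed by 'proved'; c-commands the pronoun but lies outside its binding domain — allowed.
— Hugo: possessor inside the object DP of the clause headed by 'annoyed'; is c-commanded by the pronoun; coreference would bind this R-expression — blocked (Principle C).
— Hugo's neighbor: object of the clause headed by 'annoyed'; is c-commanded by the pronoun; coreference would bind this R-expression — blocked (Principle C).
— Karl: subject of the clause headed by 'supposed'; c-commands the pronoun within its binding domain — blocked (Principle B).

Ethan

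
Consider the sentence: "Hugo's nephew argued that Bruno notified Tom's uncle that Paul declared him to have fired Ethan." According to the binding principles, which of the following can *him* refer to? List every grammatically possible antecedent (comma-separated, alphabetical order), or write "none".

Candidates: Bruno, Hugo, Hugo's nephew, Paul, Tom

Bruno, Hugo, Hugo's nephew, Tom

*him* is a pronoun; Principle B requires it to be free in its binding domain — the clause headed by 'declared'.
— Bruno: subject of the clause headed by 'notified'; c-commands the pronoun but lies outside its binding domain — allowed.
— Hugo: possessor inside the subject DP of the matrix clause; does not c-command the pronoun — Principle B does not apply; allowed.
— Hugo's nephew: subject of the matrix clause; c-commands the pronoun but lies outside its binding domain — allowed.
— Paul: subject of the clause headed by 'declared'; c-commands the pronoun within its binding domain — blocked (Principle B).
— Tom: possessor inside the object DP of the clause headed by 'notified'; does not c-command the pronoun — Principle B does not apply; allowed.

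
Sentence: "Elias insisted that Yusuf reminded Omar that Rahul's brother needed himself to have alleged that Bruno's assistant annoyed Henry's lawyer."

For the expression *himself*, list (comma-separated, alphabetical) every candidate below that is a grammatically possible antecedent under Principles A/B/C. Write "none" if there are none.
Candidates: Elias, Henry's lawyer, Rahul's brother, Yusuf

Rahul's brother

*himself* is a reflexive; Principle A requires it to be bound within its binding domain — the clause headed by 'needed'.
— Elias: subject of the matrix clause; c-commands the reflexive but lies outside its binding domain — cannot bind it (Principle A).
— Henry's lawyer: object of the clause headed by 'annoyed'; does not c-command the reflexive — cannot bind it (Principle A).
— Rahul's brother: subject of the clause headed by 'needed'; c-commands the reflexive within its binding domain — allowed (Principle A).
— Yusuf: subject of the clause headed by 'reminded'; c-commands the reflexive but lies outside its binding domain — cannot bind it (Principle A).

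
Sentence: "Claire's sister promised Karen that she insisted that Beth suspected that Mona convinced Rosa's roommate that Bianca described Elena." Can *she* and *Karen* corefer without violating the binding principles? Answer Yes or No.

Yes

*Karen* is an R-expression; Principle C requires it to be free (not bound by any c-commanding expression).
— she: subject of the clause headed by 'insisted'; the pronoun does not c-command the R-expression — coreference allowed.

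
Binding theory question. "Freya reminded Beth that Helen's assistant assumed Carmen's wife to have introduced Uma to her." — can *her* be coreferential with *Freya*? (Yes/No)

*her* is a pronoun; Principle B requires it to be free in its binding domain — the clause headed by 'introduced'.
— Freya: subject of the matrix clause; c-commands the pronoun but lies outside its binding domain — allowed.

Yes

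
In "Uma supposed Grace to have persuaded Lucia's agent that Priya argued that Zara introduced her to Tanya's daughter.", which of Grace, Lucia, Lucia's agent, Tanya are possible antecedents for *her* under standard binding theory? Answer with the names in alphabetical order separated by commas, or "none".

Grace, Lucia, Lucia's agent

*her* is a pronoun; Principle B requires it to be free in its binding domain — the clause headed by 'introduced'.
— Grace: subject of the clause headed by 'persuaded'; c-commands the pronoun but lies outside its binding domain — allowed.
— Lucia: possessor inside the object DP of the clause headed by 'persuaded'; does not c-command the pronoun — Principle B does not apply; allowed.
— Lucia's agent: object of the clause headed by 'persuaded'; c-commands the pronoun but lies outside its binding domain — allowed.
— Tanya: possessor inside the second object DP of the clause headed by 'introduced'; is c-commanded by the pronoun; coreference would bind this R-expression — blocked (Principle C).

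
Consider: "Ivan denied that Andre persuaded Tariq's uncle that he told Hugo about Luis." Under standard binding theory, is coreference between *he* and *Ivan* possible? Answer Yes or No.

Yes

*Ivan* is an R-expression; Principle C requires it to be free (not bound by any c-commanding expression).
— he: subject of the clause headed by 'told'; the pronoun does not c-command the R-expression — coreference allowed.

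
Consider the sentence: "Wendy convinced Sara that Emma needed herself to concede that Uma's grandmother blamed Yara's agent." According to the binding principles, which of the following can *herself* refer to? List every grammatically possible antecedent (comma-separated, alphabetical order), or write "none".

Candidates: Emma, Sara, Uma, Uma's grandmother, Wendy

Emma

*herself* is a reflexive; Principle A requires it to be bound within its binding domain — the clause headed by 'needed'.
— Emma: subject of the clause headed by 'needed'; c-commands the reflexive within its binding domain — allowed (Principle A).
— Sara: object of the matrix clause; c-commands the reflexive but lies outside its binding domain — cannot bind it (Principle A).
— Uma: possessor inside the subject DP of the clause headed by 'blamed'; does not c-command the reflexive — cannot bind it (Principle A).
— Uma's grandmother: subject of the clause headed by 'blamed'; does not c-command the reflexive — cannot bind it (Principle A).
— Wendy: subject of the matrix clause; c-commands the reflexive but lies outside its binding domain — cannot bind it (Principle A).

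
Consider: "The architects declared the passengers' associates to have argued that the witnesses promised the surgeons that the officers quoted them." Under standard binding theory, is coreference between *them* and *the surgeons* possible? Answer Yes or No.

Yes

*the surgeons* is an R-expression; Principle C requires it to be free (not bound by any c-commanding expression).
— them: object of the clause headed by 'quoted'; the pronoun does not c-command the R-expression — coreference allowed.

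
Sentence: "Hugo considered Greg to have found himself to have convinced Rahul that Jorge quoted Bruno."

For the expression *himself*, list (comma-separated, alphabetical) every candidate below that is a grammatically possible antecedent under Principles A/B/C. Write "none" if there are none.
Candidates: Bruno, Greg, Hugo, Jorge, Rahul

Greg

*himself* is a reflexive; Principle A requires it to be bound within its binding domain — the clause headed by 'found'.
— Bruno: object of the clause headed by 'quoted'; does not c-command the reflexive — cannot bind it (Principle A).
— Greg: subject of the clause headed by 'found'; c-commands the reflexive within its binding domain — allowed (Principle A).
— Hugo: subject of the matrix clause; c-commands the reflexive but lies outside its binding domain — cannot bind it (Principle A).
— Jorge: subject of the clause headed by 'quoted'; does not c-command the reflexive — cannot bind it (Principle A).
— Rahul: object of the clause headed by 'convinced'; does not c-command the reflexive — cannot bind it (Principle A).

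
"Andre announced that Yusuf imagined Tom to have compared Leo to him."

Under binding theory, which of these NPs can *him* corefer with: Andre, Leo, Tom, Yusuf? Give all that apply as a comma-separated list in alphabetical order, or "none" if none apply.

Andre, Yusuf

*him* is a pronoun; Principle B requires it to be free in its binding domain — the clause headed by 'compared'.
— Andre: subject of the matrix clause; c-commands the pronoun but lies outside its binding domain — allowed.
— Leo: object of the clause headed by 'compared'; c-commands the pronoun within its binding domain — blocked (Principle B).
— Tom: subject of the clause headed by 'compared'; c-commands the pronoun within its binding domain — blocked (Principle B).
— Yusuf: subject of the clause headed by 'imagined'; c-commands the pronoun but lies outside its binding domain — allowed.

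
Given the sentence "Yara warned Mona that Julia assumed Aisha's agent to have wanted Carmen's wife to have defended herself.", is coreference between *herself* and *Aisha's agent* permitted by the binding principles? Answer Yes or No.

No

*herself* is a reflexive; Principle A requires it to be bound within its binding domain — the clause headed by 'defended'.
— Aisha's agent: subject of the clause headed by 'wanted'; c-commands the reflexive but lies outside its binding domain — cannot bind it (Principle A).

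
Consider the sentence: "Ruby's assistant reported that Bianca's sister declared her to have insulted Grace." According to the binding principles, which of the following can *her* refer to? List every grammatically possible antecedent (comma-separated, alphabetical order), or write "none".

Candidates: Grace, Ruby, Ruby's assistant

*her* is a pronoun; Principle B requires it to be free in its binding domain — the clause headed by 'declared'.
— Grace: object of the clause headed by 'insulted'; is c-commanded by the pronoun; coreference would bind this R-expression — blocked (Principle C).
— Ruby: possessor inside the subject DP of the matrix clause; does not c-command the pronoun — Principle B does not apply; allowed.
— Ruby's assistant: subject of the matrix clause; c-commands the pronoun but lies outside its binding domain — allowed.

Ruby, Ruby's assistant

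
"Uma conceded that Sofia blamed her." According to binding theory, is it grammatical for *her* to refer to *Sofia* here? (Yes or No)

No

*Sofia* is an R-expression; Principle C requires it to be free (not bound by any c-commanding expression).
— her: object of the clause headed by 'blamed'; the R-expression locally c-commands the pronoun — coreference blocked (Principle B on the pronoun).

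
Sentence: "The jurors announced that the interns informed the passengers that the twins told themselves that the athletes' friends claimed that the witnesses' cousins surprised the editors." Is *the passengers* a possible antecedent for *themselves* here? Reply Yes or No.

*themselves* is a reflexive; Principle A requires it to be bound within its binding domain — the clause headed by 'told'.
— the passengers: object of the clause headed by 'informed'; c-commands the reflexive but lies outside its binding domain — cannot bind it (Principle A).

No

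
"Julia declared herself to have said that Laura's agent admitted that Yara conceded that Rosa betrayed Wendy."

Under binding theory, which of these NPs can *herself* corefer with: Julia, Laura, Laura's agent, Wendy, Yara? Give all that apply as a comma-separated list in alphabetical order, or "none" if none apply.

Julia

*herself* is a reflexive; Principle A requires it to be bound within its binding domain — the matrix clause.
— Julia: subject of the matrix clause; c-commands the reflexive within its binding domain — allowed (Principle A).
— Laura: possessor inside the subject DP of the clause headed by 'admitted'; does not c-command the reflexive — cannot bind it (Principle A).
— Laura's agent: subject of the clause headed by 'admitted'; does not c-command the reflexive — cannot bind it (Principle A).
— Wendy: object of the clause headed by 'betrayed'; does not c-command the reflexive — cannot bind it (Principle A).
— Yara: subject of the clause headed by 'conceded'; does not c-command the reflexive — cannot bind it (Principle A).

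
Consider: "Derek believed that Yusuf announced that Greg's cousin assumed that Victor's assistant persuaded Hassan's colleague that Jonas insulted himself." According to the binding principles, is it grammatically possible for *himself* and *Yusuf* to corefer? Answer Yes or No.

No

*himself* is a reflexive; Principle A requires it to be bound within its binding domain — the clause headed by 'insulted'.
— Yusuf: subject of the clause headed by 'announced'; c-commands the reflexive but lies outside its binding domain — cannot bind it (Principle A).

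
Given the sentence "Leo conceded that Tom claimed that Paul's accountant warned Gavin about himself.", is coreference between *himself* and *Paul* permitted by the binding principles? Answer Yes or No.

*himself* is a reflexive; Principle A requires it to be bound within its binding domain — the clause headed by 'warned'.
— Paul: possessor inside the subject DP of the clause headed by 'warned'; does not c-command the reflexive — cannot bind it (Principle A).

No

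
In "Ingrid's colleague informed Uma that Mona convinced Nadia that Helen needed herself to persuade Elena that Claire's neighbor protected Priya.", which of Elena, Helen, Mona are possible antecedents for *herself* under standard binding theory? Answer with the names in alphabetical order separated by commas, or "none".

Helen

*herself* is a reflexive; Principle A requires it to be bound within its binding domain — the clause headed by 'needed'.
— Elena: object of the clause headed by 'persuade'; does not c-command the reflexive — cannot bind it (Principle A).
— Helen: subject of the clause headed by 'needed'; c-commands the reflexive within its binding domain — allowed (Principle A).
— Mona: subject of the clause headed by 'convinced'; c-commands the reflexive but lies outside its binding domain — cannot bind it (Principle A).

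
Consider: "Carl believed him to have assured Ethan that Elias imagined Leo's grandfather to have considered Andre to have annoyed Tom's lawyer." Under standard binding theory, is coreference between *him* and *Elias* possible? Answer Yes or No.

*Elias* is an R-expression; Principle C requires it to be free (not bound by any c-commanding expression).
— him: subject of the clause headed by 'assured'; the pronoun c-commands the R-expression — coreference blocked (Principle C).

No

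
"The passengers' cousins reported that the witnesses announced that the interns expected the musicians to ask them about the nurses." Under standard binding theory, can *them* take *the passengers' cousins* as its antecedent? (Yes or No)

Yes

*them* is a pronoun; Principle B requires it to be free in its binding domain — the clause headed by 'ask'.
— the passengers' cousins: subject of the matrix clause; c-commands the pronoun but lies outside its binding domain — allowed.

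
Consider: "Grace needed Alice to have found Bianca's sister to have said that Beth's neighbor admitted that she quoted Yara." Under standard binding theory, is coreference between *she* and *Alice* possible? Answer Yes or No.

Yes

*Alice* is an R-expression; Principle C requires it to be free (not bound by any c-commanding expression).
— she: subject of the clause headed by 'quoted'; the pronoun does not c-command the R-expression — coreference allowed.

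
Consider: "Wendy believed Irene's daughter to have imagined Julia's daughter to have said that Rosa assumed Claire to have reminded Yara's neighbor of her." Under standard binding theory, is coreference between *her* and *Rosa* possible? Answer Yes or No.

*Rosa* is an R-expression; Principle C requires it to be free (not bound by any c-commanding expression).
— her: second object of the clause headed by 'reminded'; the pronoun does not c-command the R-expression — coreference allowed.

Yes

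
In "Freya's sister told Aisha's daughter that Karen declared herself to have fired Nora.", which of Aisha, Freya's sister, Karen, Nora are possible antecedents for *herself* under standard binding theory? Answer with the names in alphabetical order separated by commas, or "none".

*herself* is a reflexive; Principle A requires it to be bound within its binding domain — the clause headed by 'declared'.
— Aisha: possessor inside the object DP of the matrix clause; does not c-command the reflexive — cannot bind it (Principle A).
— Freya's sister: subject of the matrix clause; c-commands the reflexive but lies outside its binding domain — cannot bind it (Principle A).
— Karen: subject of the clause headed by 'declared'; c-commands the reflexive within its binding domain — allowed (Principle A).
— Nora: object of the clause headed by 'fired'; does not c-command the reflexive — cannot bind it (Principle A).

Karen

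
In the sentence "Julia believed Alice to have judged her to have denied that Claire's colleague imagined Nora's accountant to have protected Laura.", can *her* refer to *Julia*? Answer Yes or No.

*her* is a pronoun; Principle B requires it to be free in its binding domain — the clause headed by 'judged'.
— Julia: subject of the matrix clause; c-commands the pronoun but lies outside its binding domain — allowed.

Yes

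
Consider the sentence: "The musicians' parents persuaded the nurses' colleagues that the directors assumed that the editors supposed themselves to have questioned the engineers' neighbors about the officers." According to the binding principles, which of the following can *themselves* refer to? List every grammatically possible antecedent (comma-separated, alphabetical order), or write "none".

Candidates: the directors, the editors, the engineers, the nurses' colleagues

*themselves* is a reflexive; Principle A requires it to be bound within its binding domain — the clause headed by 'supposed'.
— the directors: subject of the clause headed by 'assumed'; c-commands the reflexive but lies outside its binding domain — cannot bind it (Principle A).
— the editors: subject of the clause headed by 'supposed'; c-commands the reflexive within its binding domain — allowed (Principle A).
— the engineers: possessor inside the object DP of the clause headed by 'questioned'; does not c-command the reflexive — cannot bind it (Principle A).
— the nurses' colleagues: object of the matrix clause; c-commands the reflexive but lies outside its binding domain — cannot bind it (Principle A).

the editors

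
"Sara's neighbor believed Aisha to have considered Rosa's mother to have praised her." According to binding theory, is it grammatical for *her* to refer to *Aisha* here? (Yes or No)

*Aisha* is an R-expression; Principle C requires it to be free (not bound by any c-commanding expression).
— her: object of the clause headed by 'praised'; the pronoun does not c-command the R-expression — coreference allowed.

Yes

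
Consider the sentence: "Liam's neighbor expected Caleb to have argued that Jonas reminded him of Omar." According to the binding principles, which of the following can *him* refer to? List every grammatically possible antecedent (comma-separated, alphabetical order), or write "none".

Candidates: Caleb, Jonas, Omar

Caleb

*him* is a pronoun; Principle B requires it to be free in its binding domain — the clause headed by 'reminded'.
— Caleb: subject of the clause headed by 'argued'; c-commands the pronoun but lies outside its binding domain — allowed.
— Jonas: subject of the clause headed by 'reminded'; c-commands the pronoun within its binding domain — blocked (Principle B).
— Omar: second object of the clause headed by 'reminded'; is c-commanded by the pronoun; coreference would bind this R-expression — blocked (Principle C).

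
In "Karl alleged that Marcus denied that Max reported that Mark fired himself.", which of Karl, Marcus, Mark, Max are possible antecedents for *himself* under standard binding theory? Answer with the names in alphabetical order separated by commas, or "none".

*himself* is a reflexive; Principle A requires it to be bound within its binding domain — the clause headed by 'fired'.
— Karl: subject of the matrix clause; c-commands the reflexive but lies outside its binding domain — cannot bind it (Principle A).
— Marcus: subject of the clause headed by 'denied'; c-commands the reflexive but lies outside its binding domain — cannot bind it (Principle A).
— Mark: subject of the clause headed by 'fired'; c-commands the reflexive within its binding domain — allowed (Principle A).
— Max: subject of the clause headed by 'reported'; c-commands the reflexive but lies outside its binding domain — cannot bind it (Principle A).

Mark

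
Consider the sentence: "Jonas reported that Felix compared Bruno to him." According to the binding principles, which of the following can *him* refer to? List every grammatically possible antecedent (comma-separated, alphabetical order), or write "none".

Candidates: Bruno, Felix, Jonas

Jonas

*him* is a pronoun; Principle B requires it to be free in its binding domain — the clause headed by 'compared'.
— Bruno: object of the clause headed by 'compared'; c-commands the pronoun within its binding domain — blocked (Principle B).
— Felix: subject of the clause headed by 'compared'; c-commands the pronoun within its binding domain — blocked (Principle B).
— Jonas: subject of the matrix clause; c-commands the pronoun but lies outside its binding domain — allowed.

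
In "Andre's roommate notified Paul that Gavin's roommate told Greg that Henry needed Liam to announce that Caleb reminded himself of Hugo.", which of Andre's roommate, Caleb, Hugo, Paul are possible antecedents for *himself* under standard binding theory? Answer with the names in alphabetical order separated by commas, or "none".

Caleb

*himself* is a reflexive; Principle A requires it to be bound within its binding domain — the clause headed by 'reminded'.
— Andre's roommate: subject of the matrix clause; c-commands the reflexive but lies outside its binding domain — cannot bind it (Principle A).
— Caleb: subject of the clause headed by 'reminded'; c-commands the reflexive within its binding domain — allowed (Principle A).
— Hugo: second object of the clause headed by 'reminded'; does not c-command the reflexive — cannot bind it (Principle A).
— Paul: object of the matrix clause; c-commands the reflexive but lies outside its binding domain — cannot bind it (Principle A).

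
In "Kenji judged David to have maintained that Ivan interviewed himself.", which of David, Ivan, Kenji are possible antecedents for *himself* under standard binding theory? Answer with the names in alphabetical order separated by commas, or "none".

*himself* is a reflexive; Principle A requires it to be bound within its binding domain — the clause headed by 'interviewed'.
— David: subject of the clause headed by 'maintained'; c-commands the reflexive but lies outside its binding domain — cannot bind it (Principle A).
— Ivan: subject of the clause headed by 'interviewed'; c-commands the reflexive within its binding domain — allowed (Principle A).
— Kenji: subject of the matrix clause; c-commands the reflexive but lies outside its binding domain — cannot bind it (Principle A).

Ivan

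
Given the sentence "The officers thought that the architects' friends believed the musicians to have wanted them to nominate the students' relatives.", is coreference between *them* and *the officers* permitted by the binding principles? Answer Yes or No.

Yes

*them* is a pronoun; Principle B requires it to be free in its binding domain — the clause headed by 'wanted'.
— the officers: subject of the matrix clause; c-commands the pronoun but lies outside its binding domain — allowed.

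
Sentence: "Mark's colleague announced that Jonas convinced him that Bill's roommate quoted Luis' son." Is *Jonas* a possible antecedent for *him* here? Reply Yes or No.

*him* is a pronoun; Principle B requires it to be free in its binding domain — the clause headed by 'convinced'.
— Jonas: subject of the clause headed by 'convinced'; c-commands the pronoun within its binding domain — blocked (Principle B).

No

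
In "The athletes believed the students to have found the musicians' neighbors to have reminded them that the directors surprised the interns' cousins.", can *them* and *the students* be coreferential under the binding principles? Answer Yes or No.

Yes

*the students* is an R-expression; Principle C requires it to be free (not bound by any c-commanding expression).
— them: object of the clause headed by 'reminded'; the pronoun does not c-command the R-expression — coreference allowed.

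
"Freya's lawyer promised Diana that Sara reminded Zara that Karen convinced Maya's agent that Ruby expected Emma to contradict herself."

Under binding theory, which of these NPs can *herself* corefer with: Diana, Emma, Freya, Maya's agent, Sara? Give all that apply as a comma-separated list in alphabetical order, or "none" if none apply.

*herself* is a reflexive; Principle A requires it to be bound within its binding domain — the clause headed by 'contradict'.
— Diana: object of the matrix clause; c-commands the reflexive but lies outside its binding domain — cannot bind it (Principle A).
— Emma: subject of the clause headed by 'contradict'; c-commands the reflexive within its binding domain — allowed (Principle A).
— Freya: possessor inside the subject DP of the matrix clause; does not c-command the reflexive — cannot bind it (Principle A).
— Maya's agent: object of the clause headed by 'convinced'; c-commands the reflexive but lies outside its binding domain — cannot bind it (Principle A).
— Sara: subject of the clause headed by 'reminded'; c-commands the reflexive but lies outside its binding domain — cannot bind it (Principle A).

Emma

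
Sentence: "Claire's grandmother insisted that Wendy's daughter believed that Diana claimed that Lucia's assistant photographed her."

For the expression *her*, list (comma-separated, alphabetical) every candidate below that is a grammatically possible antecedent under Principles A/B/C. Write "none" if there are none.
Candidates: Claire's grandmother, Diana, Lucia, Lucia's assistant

Claire's grandmother, Diana, Lucia

*her* is a pronoun; Principle B requires it to be free in its binding domain — the clause headed by 'photographed'.
— Claire's grandmother: subject of the matrix clause; c-commands the pronoun but lies outside its binding domain — allowed.
— Diana: subject of the clause headed by 'claimed'; c-commands the pronoun but lies outside its binding domain — allowed.
— Lucia: possessor inside the subject DP of the clause headed by 'photographed'; does not c-command the pronoun — Principle B does not apply; allowed.
— Lucia's assistant: subject of the clause headed by 'photographed'; c-commands the pronoun within its binding domain — blocked (Principle B).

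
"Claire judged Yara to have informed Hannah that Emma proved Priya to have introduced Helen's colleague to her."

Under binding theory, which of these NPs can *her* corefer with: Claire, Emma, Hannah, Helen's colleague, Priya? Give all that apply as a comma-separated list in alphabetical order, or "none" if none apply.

*her* is a pronoun; Principle B requires it to be free in its binding domain — the clause headed by 'introduced'.
— Claire: subject of the matrix clause; c-commands the pronoun but lies outside its binding domain — allowed.
— Emma: subject of the clause headed by 'proved'; c-commands the pronoun but lies outside its binding domain — allowed.
— Hannah: object of the clause headed by 'informed'; c-commands the pronoun but lies outside its binding domain — allowed.
— Helen's colleague: object of the clause headed by 'introduced'; c-commands the pronoun within its binding domain — blocked (Principle B).
— Priya: subject of the clause headed by 'introduced'; c-commands the pronoun within its binding domain — blocked (Principle B).

Claire, Emma, Hannah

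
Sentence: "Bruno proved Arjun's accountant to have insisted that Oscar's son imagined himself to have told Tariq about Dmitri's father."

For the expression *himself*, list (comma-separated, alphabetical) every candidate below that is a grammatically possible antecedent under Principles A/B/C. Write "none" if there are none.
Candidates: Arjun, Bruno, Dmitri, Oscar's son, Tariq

*himself* is a reflexive; Principle A requires it to be bound within its binding domain — the clause headed by 'imagined'.
— Arjun: possessor inside the subject DP of the clause headed by 'insisted'; does not c-command the reflexive — cannot bind it (Principle A).
— Bruno: subject of the matrix clause; c-commands the reflexive but lies outside its binding domain — cannot bind it (Principle A).
— Dmitri: possessor inside the second object DP of the clause headed by 'told'; does not c-command the reflexive — cannot bind it (Principle A).
— Oscar's son: subject of the clause headed by 'imagined'; c-commands the reflexive within its binding domain — allowed (Principle A).
— Tariq: object of the clause headed by 'told'; does not c-command the reflexive — cannot bind it (Principle A).

Oscar's son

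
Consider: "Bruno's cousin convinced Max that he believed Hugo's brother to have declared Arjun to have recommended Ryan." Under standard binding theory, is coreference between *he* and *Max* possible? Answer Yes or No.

Yes

*Max* is an R-expression; Principle C requires it to be free (not bound by any c-commanding expression).
— he: subject of the clause headed by 'believed'; the pronoun does not c-command the R-expression — coreference allowed.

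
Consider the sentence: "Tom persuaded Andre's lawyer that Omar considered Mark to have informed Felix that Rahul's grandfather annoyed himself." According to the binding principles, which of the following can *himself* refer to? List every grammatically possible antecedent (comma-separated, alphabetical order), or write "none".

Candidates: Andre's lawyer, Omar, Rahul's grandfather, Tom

Rahul's grandfather

*himself* is a reflexive; Principle A requires it to be bound within its binding domain — the clause headed by 'annoyed'.
— Andre's lawyer: object of the matrix clause; c-commands the reflexive but lies outside its binding domain — cannot bind it (Principle A).
— Omar: subject of the clause headed by 'considered'; c-commands the reflexive but lies outside its binding domain — cannot bind it (Principle A).
— Rahul's grandfather: subject of the clause headed by 'annoyed'; c-commands the reflexive within its binding domain — allowed (Principle A).
— Tom: subject of the matrix clause; c-commands the reflexive but lies outside its binding domain — cannot bind it (Principle A).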